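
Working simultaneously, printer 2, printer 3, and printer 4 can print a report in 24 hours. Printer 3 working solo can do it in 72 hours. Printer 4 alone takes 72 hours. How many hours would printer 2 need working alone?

Combined rate is 1/24 per hour.
Known contribution: 1/72 + 1/72 = (1 + 1)/72 = 2/72 = 1/36 per hour.
So printer 2's rate is 1/24 − 1/36 = 1/72, meaning 72 hours alone.

72 hours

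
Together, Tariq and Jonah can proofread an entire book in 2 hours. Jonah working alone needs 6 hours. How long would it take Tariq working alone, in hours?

3 hours

Combined rate is 1/2 per hour.
Known contribution: 1/6 per hour.
So Tariq's rate is 1/2 − 1/6 = 1/3, meaning 3 hours alone.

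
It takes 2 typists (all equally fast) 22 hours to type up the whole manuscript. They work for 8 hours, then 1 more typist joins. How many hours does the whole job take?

52/3 hours

One typist does 1/44 of the job per hour.
After 8 hours with 2 typists, 4/11 is done (7/11 left).
With 3 typists the rate is 3/44, so the rest takes 7/11 ÷ 3/44 = 28/3 hours.
Total = 8 + 28/3 = 52/3 hours.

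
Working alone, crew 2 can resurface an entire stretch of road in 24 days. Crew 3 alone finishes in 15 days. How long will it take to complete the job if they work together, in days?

Combined rate: 1/24 + 1/15 = (5 + 8)/120 = 13/120 per day.
Time = 1 ÷ (13/120) = 120/13 days.

120/13 days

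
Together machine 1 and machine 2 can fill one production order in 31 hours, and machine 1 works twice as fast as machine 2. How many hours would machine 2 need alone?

93 hours

Let machine 2's rate be r; then machine 1's rate is 2r, so together (2 + 1)r = 3r = 1/31.
Thus r = 1/93 per hour.
Machine 2 alone: 93 hours; machine 1 alone: 93/2 hours.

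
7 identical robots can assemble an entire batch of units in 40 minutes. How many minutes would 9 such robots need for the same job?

Total work is 7·40 = 280 robot-minutes.
With 9 robots: 280/9 minutes.

280/9 minutes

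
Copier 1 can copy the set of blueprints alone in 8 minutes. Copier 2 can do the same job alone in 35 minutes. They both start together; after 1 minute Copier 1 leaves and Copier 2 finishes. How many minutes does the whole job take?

245/8 minutes

In the first 1 minute the combined rate is 43/280, so 43/280 of the job is done, leaving 237/280.
After Copier 1 leaves the rate is 1/35 per minute; the remaining 237/280 takes 237/8 minutes.
Total = 1 + 237/8 = 245/8 minutes.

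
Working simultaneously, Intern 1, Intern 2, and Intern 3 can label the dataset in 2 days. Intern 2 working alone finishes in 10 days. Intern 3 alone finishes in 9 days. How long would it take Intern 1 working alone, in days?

Combined rate is 1/2 per day.
Known contribution: 1/10 + 1/9 = (9 + 10)/90 = 19/90 per day.
So Intern 1's rate is 1/2 − 19/90 = 13/45, meaning 45/13 days alone.

45/13 days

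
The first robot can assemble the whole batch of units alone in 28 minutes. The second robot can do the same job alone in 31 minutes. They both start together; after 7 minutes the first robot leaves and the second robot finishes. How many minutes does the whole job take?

In the first 7 minutes the combined rate is 59/868, so 59/124 of the job is done, leaving 65/124.
After the first robot leaves the rate is 1/31 per minute; the remaining 65/124 takes 65/4 minutes.
Total = 7 + 65/4 = 93/4 minutes.

93/4 minutes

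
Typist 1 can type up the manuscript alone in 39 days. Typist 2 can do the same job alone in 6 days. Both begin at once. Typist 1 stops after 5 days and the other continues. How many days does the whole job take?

68/13 days

In the first 5 days the combined rate is 5/26, so 25/26 of the job is done, leaving 1/26.
After Typist 1 leaves the rate is 1/6 per day; the remaining 1/26 takes 3/13 days.
Total = 5 + 3/13 = 68/13 days.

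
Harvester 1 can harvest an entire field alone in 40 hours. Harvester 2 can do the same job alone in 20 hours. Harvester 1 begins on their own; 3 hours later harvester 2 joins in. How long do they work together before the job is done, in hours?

In the first 3 hours harvester 1 alone does 3/40 of the job, leaving 37/40.
Once everyone is working, combined rate: 1/40 + 1/20 = (1 + 2)/40 = 3/40 per hour.
Remaining 37/40 at 3/40 per hour takes 37/3 hours.

37/3 hours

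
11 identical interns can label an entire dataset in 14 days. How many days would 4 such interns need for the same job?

Total work is 11·14 = 154 intern-days.
With 4 interns: 154/4 = 77/2 days.

77/2 days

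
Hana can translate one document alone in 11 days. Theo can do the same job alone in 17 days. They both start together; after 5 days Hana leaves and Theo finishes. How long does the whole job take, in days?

102/11 days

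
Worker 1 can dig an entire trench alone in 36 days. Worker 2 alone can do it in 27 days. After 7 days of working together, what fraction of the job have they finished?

49/108

Combined rate: 1/36 + 1/27 = (3 + 4)/108 = 7/108 per day.
In 7 days they complete 7·7/108 = 49/108 of the job.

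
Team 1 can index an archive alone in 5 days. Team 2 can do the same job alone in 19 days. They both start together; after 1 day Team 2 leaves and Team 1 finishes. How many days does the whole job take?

90/19 days

In the first 1 day the combined rate is 24/95, so 24/95 of the job is done, leaving 71/95.
After Team 2 leaves the rate is 1/5 per day; the remaining 71/95 takes 71/19 days.
Total = 1 + 71/19 = 90/19 days.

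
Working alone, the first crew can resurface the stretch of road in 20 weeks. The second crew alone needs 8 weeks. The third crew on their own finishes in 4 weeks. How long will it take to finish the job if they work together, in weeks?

40/17 weeks

Combined rate: 1/20 + 1/8 + 1/4 = (2 + 5 + 10)/40 = 17/40 per week.
Time = 1 ÷ (17/40) = 40/17 weeks.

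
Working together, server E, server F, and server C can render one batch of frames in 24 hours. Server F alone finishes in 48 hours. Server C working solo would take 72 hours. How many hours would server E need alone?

144 hours

Combined rate is 1/24 per hour.
Known contribution: 1/48 + 1/72 = (3 + 2)/144 = 5/144 per hour.
So server E's rate is 1/24 − 5/144 = 1/144, meaning 144 hours alone.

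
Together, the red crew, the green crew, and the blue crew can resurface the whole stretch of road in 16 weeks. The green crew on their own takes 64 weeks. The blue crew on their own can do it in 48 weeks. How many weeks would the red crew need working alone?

Combined rate is 1/16 per week.
Known contribution: 1/64 + 1/48 = (3 + 4)/192 = 7/192 per week.
So the red crew's rate is 1/16 − 7/192 = 5/192, meaning 192/5 weeks alone.

192/5 weeks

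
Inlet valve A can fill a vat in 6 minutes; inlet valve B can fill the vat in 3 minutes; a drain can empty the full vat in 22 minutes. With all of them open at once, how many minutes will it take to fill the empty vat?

Net rate = 1/6 + 1/3 − 1/22 = (11 + 22 − 3)/66 = 30/66 = 5/11 per minute.
Filling time = 1 ÷ (5/11) = 11/5 minutes.

11/5 minutes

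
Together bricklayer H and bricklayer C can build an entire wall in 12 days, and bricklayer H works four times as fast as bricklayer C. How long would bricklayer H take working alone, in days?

15 days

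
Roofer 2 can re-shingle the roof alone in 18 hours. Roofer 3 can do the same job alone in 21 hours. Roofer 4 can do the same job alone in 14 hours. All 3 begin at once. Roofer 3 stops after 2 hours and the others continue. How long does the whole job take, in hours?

In the first 2 hours the combined rate is 11/63, so 22/63 of the job is done, leaving 41/63.
After Roofer 3 leaves the rate is 8/63 per hour; the remaining 41/63 takes 41/8 hours.
Total = 2 + 41/8 = 57/8 hours.

57/8 hours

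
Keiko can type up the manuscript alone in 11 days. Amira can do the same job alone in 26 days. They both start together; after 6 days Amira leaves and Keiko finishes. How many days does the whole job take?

In the first 6 days the combined rate is 37/286, so 111/143 of the job is done, leaving 32/143.
After Amira leaves the rate is 1/11 per day; the remaining 32/143 takes 32/13 days.
Total = 6 + 32/13 = 110/13 days.

110/13 days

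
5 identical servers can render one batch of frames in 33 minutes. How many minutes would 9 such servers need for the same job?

Total work is 5·33 = 165 server-minutes.
With 9 servers: 165/9 = 55/3 minutes.

55/3 minutes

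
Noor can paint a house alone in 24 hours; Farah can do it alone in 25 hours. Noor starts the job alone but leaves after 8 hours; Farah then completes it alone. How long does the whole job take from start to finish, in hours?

In 8 hours Noor does 8/24 = 1/3 of the job, leaving 2/3.
Farah works at 1/25 per hour, so finishing takes 2/3 ÷ 1/25 = 50/3 hours.
Total time = 8 + 50/3 = 74/3 hours.

74/3 hours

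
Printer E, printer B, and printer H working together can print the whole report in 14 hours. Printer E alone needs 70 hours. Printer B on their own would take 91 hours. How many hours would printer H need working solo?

Combined rate is 1/14 per hour.
Known contribution: 1/70 + 1/91 = (13 + 10)/910 = 23/910 per hour.
So printer H's rate is 1/14 − 23/910 = 3/65, meaning 65/3 hours alone.

65/3 hours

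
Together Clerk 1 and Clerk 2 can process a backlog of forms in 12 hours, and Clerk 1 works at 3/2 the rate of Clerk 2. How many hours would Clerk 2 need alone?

Let Clerk 2's rate be r; then Clerk 1's rate is (3/2)r, so together (3/2 + 1)r = (5/2)r = 1/12.
Thus r = 1/30 per hour.
Clerk 2 alone: 30 hours; Clerk 1 alone: 20 hours.

30 hours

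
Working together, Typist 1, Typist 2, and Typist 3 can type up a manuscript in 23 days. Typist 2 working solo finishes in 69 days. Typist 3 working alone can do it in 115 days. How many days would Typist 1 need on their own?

Combined rate is 1/23 per day.
Known contribution: 1/69 + 1/115 = (5 + 3)/345 = 8/345 per day.
So Typist 1's rate is 1/23 − 8/345 = 7/345, meaning 345/7 days alone.

345/7 days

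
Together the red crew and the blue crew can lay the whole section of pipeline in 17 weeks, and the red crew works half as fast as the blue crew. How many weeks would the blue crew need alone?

51/2 weeks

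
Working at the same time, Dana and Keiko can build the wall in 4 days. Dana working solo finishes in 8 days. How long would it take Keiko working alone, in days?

Combined rate is 1/4 per day.
Known contribution: 1/8 per day.
So Keiko's rate is 1/4 − 1/8 = 1/8, meaning 8 days alone.

8 days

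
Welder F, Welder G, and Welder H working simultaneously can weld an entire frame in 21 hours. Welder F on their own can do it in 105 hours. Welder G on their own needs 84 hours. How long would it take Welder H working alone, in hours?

420/11 hours

Combined rate is 1/21 per hour.
Known contribution: 1/105 + 1/84 = (4 + 5)/420 = 9/420 = 3/140 per hour.
So Welder H's rate is 1/21 − 3/140 = 11/420, meaning 420/11 hours alone.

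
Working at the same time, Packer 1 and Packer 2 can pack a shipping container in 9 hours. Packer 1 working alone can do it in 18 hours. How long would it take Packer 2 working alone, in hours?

18 hours

Combined rate is 1/9 per hour.
Known contribution: 1/18 per hour.
So Packer 2's rate is 1/9 − 1/18 = 1/18, meaning 18 hours alone.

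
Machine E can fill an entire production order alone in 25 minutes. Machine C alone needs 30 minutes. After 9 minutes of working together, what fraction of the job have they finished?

33/50

Combined rate: 1/25 + 1/30 = (6 + 5)/150 = 11/150 per minute.
In 9 minutes they complete 9·11/150 = 33/50 of the job.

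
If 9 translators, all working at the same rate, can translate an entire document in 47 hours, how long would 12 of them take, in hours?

141/4 hours

Total work is 9·47 = 423 translator-hours.
With 12 translators: 423/12 = 141/4 hours.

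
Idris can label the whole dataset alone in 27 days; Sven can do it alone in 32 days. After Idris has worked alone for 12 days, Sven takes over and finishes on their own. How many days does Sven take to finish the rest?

160/9 days

In 12 days Idris does 12/27 = 4/9 of the job, leaving 5/9.
Sven works at 1/32 per day, so finishing takes 5/9 ÷ 1/32 = 160/9 days.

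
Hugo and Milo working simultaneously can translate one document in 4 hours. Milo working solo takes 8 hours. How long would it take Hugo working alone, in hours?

Combined rate is 1/4 per hour.
Known contribution: 1/8 per hour.
So Hugo's rate is 1/4 − 1/8 = 1/8, meaning 8 hours alone.

8 hours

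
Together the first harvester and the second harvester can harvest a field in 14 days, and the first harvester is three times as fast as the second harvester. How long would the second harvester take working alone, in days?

Let the second harvester's rate be r; then the first harvester's rate is 3r, so together (3 + 1)r = 4r = 1/14.
Thus r = 1/56 per day.
The second harvester alone: 56 days; the first harvester alone: 56/3 days.

56 days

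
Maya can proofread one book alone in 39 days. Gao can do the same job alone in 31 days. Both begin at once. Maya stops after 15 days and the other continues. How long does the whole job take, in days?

In the first 15 days the combined rate is 70/1209, so 350/403 of the job is done, leaving 53/403.
After Maya leaves the rate is 1/31 per day; the remaining 53/403 takes 53/13 days.
Total = 15 + 53/13 = 248/13 days.

248/13 days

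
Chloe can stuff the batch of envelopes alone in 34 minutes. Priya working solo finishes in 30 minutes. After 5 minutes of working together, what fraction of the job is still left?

Combined rate: 1/34 + 1/30 = (15 + 17)/510 = 32/510 = 16/255 per minute.
In 5 minutes they complete 5·16/255 = 16/51 of the job.
So 35/51 remains.

35/51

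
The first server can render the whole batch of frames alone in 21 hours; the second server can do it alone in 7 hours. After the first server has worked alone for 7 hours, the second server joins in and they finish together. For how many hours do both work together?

In 7 hours the first server does 7/21 = 1/3 of the job, leaving 2/3.
The first server and the second server together work at 4/21 per hour, so finishing takes 2/3 ÷ 4/21 = 7/2 hours.

7/2 hours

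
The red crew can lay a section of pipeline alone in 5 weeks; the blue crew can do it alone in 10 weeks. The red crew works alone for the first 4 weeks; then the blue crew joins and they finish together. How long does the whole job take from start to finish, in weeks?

14/3 weeks

In 4 weeks the red crew does 4/5 of the job, leaving 1/5.
The red crew and the blue crew together work at 3/10 per week, so finishing takes 1/5 ÷ 3/10 = 2/3 weeks.
Total time = 4 + 2/3 = 14/3 weeks.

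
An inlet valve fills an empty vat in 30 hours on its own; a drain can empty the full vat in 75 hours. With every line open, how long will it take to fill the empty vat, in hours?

50 hours

Net rate = 1/30 − 1/75 = (5 − 2)/150 = 3/150 = 1/50 per hour.
Filling time = 1 ÷ (1/50) = 50 hours.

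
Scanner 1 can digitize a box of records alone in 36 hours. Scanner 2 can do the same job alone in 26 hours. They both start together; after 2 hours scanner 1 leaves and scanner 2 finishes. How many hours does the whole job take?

221/9 hours

In the first 2 hours the combined rate is 31/468, so 31/234 of the job is done, leaving 203/234.
After scanner 1 leaves the rate is 1/26 per hour; the remaining 203/234 takes 203/9 hours.
Total = 2 + 203/9 = 221/9 hours.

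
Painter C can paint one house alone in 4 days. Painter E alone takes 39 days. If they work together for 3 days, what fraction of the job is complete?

Combined rate: 1/4 + 1/39 = (39 + 4)/156 = 43/156 per day.
In 3 days they complete 3·43/156 = 43/52 of the job.

43/52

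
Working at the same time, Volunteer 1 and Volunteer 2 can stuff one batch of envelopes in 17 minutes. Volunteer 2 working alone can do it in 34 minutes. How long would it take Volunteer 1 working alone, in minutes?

34 minutes

Combined rate is 1/17 per minute.
Known contribution: 1/34 per minute.
So Volunteer 1's rate is 1/17 − 1/34 = 1/34, meaning 34 minutes alone.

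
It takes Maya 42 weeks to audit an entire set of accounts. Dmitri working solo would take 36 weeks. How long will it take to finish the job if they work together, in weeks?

252/13 weeks

Combined rate: 1/42 + 1/36 = (6 + 7)/252 = 13/252 per week.
Time = 1 ÷ (13/252) = 252/13 weeks.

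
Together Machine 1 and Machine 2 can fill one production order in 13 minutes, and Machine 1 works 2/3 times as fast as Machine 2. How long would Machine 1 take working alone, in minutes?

Let Machine 2's rate be r; then Machine 1's rate is (2/3)r, so together (2/3 + 1)r = (5/3)r = 1/13.
Thus r = 3/65 per minute.
Machine 2 alone: 65/3 minutes; Machine 1 alone: 65/2 minutes.

65/2 minutes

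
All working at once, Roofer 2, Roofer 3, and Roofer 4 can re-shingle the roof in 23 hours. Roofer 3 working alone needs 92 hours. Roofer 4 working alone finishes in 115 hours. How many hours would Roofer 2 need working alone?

460/11 hours

Combined rate is 1/23 per hour.
Known contribution: 1/92 + 1/115 = (5 + 4)/460 = 9/460 per hour.
So Roofer 2's rate is 1/23 − 9/460 = 11/460, meaning 460/11 hours alone.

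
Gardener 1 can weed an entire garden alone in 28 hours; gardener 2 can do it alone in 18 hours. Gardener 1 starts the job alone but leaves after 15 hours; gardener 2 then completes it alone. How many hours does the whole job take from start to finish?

327/14 hours

In 15 hours gardener 1 does 15/28 of the job, leaving 13/28.
Gardener 2 works at 1/18 per hour, so finishing takes 13/28 ÷ 1/18 = 117/14 hours.
Total time = 15 + 117/14 = 327/14 hours.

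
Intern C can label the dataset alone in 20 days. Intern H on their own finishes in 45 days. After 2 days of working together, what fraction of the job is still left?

Combined rate: 1/20 + 1/45 = (9 + 4)/180 = 13/180 per day.
In 2 days they complete 2·13/180 = 13/90 of the job.
So 77/90 remains.

77/90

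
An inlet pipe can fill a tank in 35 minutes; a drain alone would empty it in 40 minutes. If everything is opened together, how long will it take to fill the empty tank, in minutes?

Net rate = 1/35 − 1/40 = (8 − 7)/280 = 1/280 per minute.
Filling time = 1 ÷ (1/280) = 280 minutes.

280 minutes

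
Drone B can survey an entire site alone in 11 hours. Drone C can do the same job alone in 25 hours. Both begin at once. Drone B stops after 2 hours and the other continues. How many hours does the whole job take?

In the first 2 hours the combined rate is 36/275, so 72/275 of the job is done, leaving 203/275.
After Drone B leaves the rate is 1/25 per hour; the remaining 203/275 takes 203/11 hours.
Total = 2 + 203/11 = 225/11 hours.

225/11 hours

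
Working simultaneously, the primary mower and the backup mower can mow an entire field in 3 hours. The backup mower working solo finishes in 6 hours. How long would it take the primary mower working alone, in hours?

6 hours

Combined rate is 1/3 per hour.
Known contribution: 1/6 per hour.
So the primary mower's rate is 1/3 − 1/6 = 1/6, meaning 6 hours alone.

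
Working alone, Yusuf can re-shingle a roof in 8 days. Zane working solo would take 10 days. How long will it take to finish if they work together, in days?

40/9 days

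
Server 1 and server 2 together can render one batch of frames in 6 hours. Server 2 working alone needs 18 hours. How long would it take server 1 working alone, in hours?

Combined rate is 1/6 per hour.
Known contribution: 1/18 per hour.
So server 1's rate is 1/6 − 1/18 = 1/9, meaning 9 hours alone.

9 hours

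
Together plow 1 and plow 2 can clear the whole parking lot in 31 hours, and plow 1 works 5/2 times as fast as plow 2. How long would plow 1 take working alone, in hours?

217/5 hours

Let plow 2's rate be r; then plow 1's rate is (5/2)r, so together (5/2 + 1)r = (7/2)r = 1/31.
Thus r = 2/217 per hour.
Plow 2 alone: 217/2 hours; plow 1 alone: 217/5 hours.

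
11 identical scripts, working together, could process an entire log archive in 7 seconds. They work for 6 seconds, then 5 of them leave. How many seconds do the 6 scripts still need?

11/6 seconds

One script does 1/77 of the job per second.
After 6 seconds with 11 scripts, 6/7 is done (1/7 left).
With 6 scripts the rate is 6/77, so the rest takes 1/7 ÷ 6/77 = 11/6 seconds.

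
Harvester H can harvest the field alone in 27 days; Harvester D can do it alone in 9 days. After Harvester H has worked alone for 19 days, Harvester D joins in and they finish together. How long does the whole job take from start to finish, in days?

In 19 days Harvester H does 19/27 of the job, leaving 8/27.
Harvester H and Harvester D together work at 4/27 per day, so finishing takes 8/27 ÷ 4/27 = 2 days.
Total time = 19 + 2 = 21 days.

21 days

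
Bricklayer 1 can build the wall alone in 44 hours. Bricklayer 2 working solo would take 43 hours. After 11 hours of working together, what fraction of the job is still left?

85/172

Combined rate: 1/44 + 1/43 = (43 + 44)/1892 = 87/1892 per hour.
In 11 hours they complete 11·87/1892 = 87/172 of the job.
So 85/172 remains.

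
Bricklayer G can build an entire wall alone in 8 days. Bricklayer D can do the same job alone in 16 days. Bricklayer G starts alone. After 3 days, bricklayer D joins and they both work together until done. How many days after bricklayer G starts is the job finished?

19/3 days

In the first 3 days bricklayer G alone does 3/8 of the job, leaving 5/8.
Once everyone is working, combined rate: 1/8 + 1/16 = (2 + 1)/16 = 3/16 per day.
Remaining 5/8 at 3/16 per day takes 10/3 days.
Total from the start = 3 + 10/3 = 19/3 days.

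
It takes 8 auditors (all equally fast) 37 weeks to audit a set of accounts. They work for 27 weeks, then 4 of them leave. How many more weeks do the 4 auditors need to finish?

20 weeks

One auditor does 1/296 of the job per week.
After 27 weeks with 8 auditors, 27/37 is done (10/37 left).
With 4 auditors the rate is 4/296 = 1/74, so the rest takes 10/37 ÷ 1/74 = 20 weeks.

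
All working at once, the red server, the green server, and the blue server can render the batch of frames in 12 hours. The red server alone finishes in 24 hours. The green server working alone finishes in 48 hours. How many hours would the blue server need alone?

Combined rate is 1/12 per hour.
Known contribution: 1/24 + 1/48 = (2 + 1)/48 = 3/48 = 1/16 per hour.
So the blue server's rate is 1/12 − 1/16 = 1/48, meaning 48 hours alone.

48 hours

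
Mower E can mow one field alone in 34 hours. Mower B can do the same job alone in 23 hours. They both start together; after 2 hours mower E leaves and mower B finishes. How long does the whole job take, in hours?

In the first 2 hours the combined rate is 57/782, so 57/391 of the job is done, leaving 334/391.
After mower E leaves the rate is 1/23 per hour; the remaining 334/391 takes 334/17 hours.
Total = 2 + 334/17 = 368/17 hours.

368/17 hours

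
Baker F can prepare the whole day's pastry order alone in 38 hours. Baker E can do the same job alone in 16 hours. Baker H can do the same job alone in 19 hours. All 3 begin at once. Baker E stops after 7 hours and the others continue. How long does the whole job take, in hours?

57/8 hours

In the first 7 hours the combined rate is 43/304, so 301/304 of the job is done, leaving 3/304.
After baker E leaves the rate is 3/38 per hour; the remaining 3/304 takes 1/8 hours.
Total = 7 + 1/8 = 57/8 hours.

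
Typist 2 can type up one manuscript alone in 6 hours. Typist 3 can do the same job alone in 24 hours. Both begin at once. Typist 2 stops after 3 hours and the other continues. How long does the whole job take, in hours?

12 hours

In the first 3 hours the combined rate is 5/24, so 5/8 of the job is done, leaving 3/8.
After typist 2 leaves the rate is 1/24 per hour; the remaining 3/8 takes 9 hours.
Total = 3 + 9 = 12 hours.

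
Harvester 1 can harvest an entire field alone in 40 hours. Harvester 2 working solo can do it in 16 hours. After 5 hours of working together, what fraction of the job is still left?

9/16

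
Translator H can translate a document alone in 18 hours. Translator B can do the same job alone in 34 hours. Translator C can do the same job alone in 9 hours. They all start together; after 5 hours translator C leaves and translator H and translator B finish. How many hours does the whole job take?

68/13 hours

In the first 5 hours the combined rate is 10/51, so 50/51 of the job is done, leaving 1/51.
After translator C leaves the rate is 13/153 per hour; the remaining 1/51 takes 3/13 hours.
Total = 5 + 3/13 = 68/13 hours.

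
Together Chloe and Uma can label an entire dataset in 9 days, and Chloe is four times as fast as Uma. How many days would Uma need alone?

45 days

Let Uma's rate be r; then Chloe's rate is 4r, so together (4 + 1)r = 5r = 1/9.
Thus r = 1/45 per day.
Uma alone: 45 days; Chloe alone: 45/4 days.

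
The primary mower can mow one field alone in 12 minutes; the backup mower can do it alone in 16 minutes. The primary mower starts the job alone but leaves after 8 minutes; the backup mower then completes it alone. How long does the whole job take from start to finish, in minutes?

In 8 minutes the primary mower does 8/12 = 2/3 of the job, leaving 1/3.
The backup mower works at 1/16 per minute, so finishing takes 1/3 ÷ 1/16 = 16/3 minutes.
Total time = 8 + 16/3 = 40/3 minutes.

40/3 minutes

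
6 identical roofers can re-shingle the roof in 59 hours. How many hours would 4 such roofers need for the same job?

Total work is 6·59 = 354 roofer-hours.
With 4 roofers: 354/4 = 177/2 hours.

177/2 hours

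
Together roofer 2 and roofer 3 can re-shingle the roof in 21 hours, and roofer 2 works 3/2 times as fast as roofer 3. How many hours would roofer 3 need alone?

105/2 hours

Let roofer 3's rate be r; then roofer 2's rate is (3/2)r, so together (3/2 + 1)r = (5/2)r = 1/21.
Thus r = 2/105 per hour.
Roofer 3 alone: 105/2 hours; roofer 2 alone: 35 hours.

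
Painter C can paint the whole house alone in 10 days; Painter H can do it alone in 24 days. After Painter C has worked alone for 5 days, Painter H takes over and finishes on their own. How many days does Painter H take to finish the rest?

In 5 days Painter C does 5/10 = 1/2 of the job, leaving 1/2.
Painter H works at 1/24 per day, so finishing takes 1/2 ÷ 1/24 = 12 days.

12 days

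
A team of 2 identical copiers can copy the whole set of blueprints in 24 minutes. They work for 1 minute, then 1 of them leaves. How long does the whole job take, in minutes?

One copier does 1/48 of the job per minute.
After 1 minute with 2 copiers, 1/24 is done (23/24 left).
With 1 copier the rate is 1/48, so the rest takes 23/24 ÷ 1/48 = 46 minutes.
Total = 1 + 46 = 47 minutes.

47 minutes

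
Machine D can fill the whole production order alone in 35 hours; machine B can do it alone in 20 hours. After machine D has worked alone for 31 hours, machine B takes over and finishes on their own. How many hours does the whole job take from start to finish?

In 31 hours machine D does 31/35 of the job, leaving 4/35.
Machine B works at 1/20 per hour, so finishing takes 4/35 ÷ 1/20 = 16/7 hours.
Total time = 31 + 16/7 = 233/7 hours.

233/7 hours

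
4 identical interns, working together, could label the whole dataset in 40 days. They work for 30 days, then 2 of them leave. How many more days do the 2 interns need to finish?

20 days

One intern does 1/160 of the job per day.
After 30 days with 4 interns, 3/4 is done (1/4 left).
With 2 interns the rate is 2/160 = 1/80, so the rest takes 1/4 ÷ 1/80 = 20 days.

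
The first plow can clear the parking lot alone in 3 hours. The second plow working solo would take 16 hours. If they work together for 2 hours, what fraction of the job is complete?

19/24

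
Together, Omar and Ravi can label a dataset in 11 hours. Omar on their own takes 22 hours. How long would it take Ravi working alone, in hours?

22 hours

Combined rate is 1/11 per hour.
Known contribution: 1/22 per hour.
So Ravi's rate is 1/11 − 1/22 = 1/22, meaning 22 hours alone.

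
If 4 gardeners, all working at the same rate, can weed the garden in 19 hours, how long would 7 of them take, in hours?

76/7 hours

Total work is 4·19 = 76 gardener-hours.
With 7 gardeners: 76/7 hours.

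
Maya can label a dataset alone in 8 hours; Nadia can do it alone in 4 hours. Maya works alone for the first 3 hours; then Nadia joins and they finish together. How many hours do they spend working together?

5/3 hours

In 3 hours Maya does 3/8 of the job, leaving 5/8.
Maya and Nadia together work at 3/8 per hour, so finishing takes 5/8 ÷ 3/8 = 5/3 hours.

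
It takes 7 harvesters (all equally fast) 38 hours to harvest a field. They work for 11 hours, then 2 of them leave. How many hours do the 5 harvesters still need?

189/5 hours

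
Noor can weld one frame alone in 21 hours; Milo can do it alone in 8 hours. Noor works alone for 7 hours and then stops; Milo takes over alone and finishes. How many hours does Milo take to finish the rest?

In 7 hours Noor does 7/21 = 1/3 of the job, leaving 2/3.
Milo works at 1/8 per hour, so finishing takes 2/3 ÷ 1/8 = 16/3 hours.

16/3 hours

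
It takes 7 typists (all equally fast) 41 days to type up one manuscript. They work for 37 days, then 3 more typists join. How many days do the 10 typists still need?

14/5 days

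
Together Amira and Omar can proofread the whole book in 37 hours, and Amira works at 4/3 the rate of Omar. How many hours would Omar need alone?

Let Omar's rate be r; then Amira's rate is (4/3)r, so together (4/3 + 1)r = (7/3)r = 1/37.
Thus r = 3/259 per hour.
Omar alone: 259/3 hours; Amira alone: 259/4 hours.

259/3 hours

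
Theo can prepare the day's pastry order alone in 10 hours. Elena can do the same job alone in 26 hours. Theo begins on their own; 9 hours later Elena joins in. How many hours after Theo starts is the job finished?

175/18 hours

In the first 9 hours Theo alone does 9/10 of the job, leaving 1/10.
Once everyone is working, combined rate: 1/10 + 1/26 = (13 + 5)/130 = 18/130 = 9/65 per hour.
Remaining 1/10 at 9/65 per hour takes 13/18 hours.
Total from the start = 9 + 13/18 = 175/18 hours.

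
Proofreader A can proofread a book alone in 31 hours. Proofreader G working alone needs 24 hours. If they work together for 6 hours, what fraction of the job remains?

69/124

Combined rate: 1/31 + 1/24 = (24 + 31)/744 = 55/744 per hour.
In 6 hours they complete 6·55/744 = 55/124 of the job.
So 69/124 remains.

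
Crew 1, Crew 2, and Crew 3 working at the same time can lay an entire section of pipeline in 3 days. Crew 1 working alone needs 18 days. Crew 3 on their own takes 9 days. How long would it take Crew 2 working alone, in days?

Combined rate is 1/3 per day.
Known contribution: 1/18 + 1/9 = (1 + 2)/18 = 3/18 = 1/6 per day.
So Crew 2's rate is 1/3 − 1/6 = 1/6, meaning 6 days alone.

6 days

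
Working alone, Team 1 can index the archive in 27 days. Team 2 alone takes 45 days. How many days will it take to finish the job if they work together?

Combined rate: 1/27 + 1/45 = (5 + 3)/135 = 8/135 per day.
Time = 1 ÷ (8/135) = 135/8 days.

135/8 days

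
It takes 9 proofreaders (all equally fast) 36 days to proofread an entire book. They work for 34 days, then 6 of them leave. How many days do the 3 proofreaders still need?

6 days

One proofreader does 1/324 of the job per day.
After 34 days with 9 proofreaders, 17/18 is done (1/18 left).
With 3 proofreaders the rate is 3/324 = 1/108, so the rest takes 1/18 ÷ 1/108 = 6 days.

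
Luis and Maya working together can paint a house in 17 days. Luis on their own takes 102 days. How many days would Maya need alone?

102/5 days

Combined rate is 1/17 per day.
Known contribution: 1/102 per day.
So Maya's rate is 1/17 − 1/102 = 5/102, meaning 102/5 days alone.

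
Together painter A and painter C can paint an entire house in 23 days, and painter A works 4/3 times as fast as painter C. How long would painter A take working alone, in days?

Let painter C's rate be r; then painter A's rate is (4/3)r, so together (4/3 + 1)r = (7/3)r = 1/23.
Thus r = 3/161 per day.
Painter C alone: 161/3 days; painter A alone: 161/4 days.

161/4 days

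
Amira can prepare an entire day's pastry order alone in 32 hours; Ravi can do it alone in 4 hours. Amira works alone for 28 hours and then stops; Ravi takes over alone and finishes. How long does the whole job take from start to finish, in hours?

57/2 hours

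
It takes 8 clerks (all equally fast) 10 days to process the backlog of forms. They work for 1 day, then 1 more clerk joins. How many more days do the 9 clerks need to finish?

8 days

One clerk does 1/80 of the job per day.
After 1 day with 8 clerks, 1/10 is done (9/10 left).
With 9 clerks the rate is 9/80, so the rest takes 9/10 ÷ 9/80 = 8 days.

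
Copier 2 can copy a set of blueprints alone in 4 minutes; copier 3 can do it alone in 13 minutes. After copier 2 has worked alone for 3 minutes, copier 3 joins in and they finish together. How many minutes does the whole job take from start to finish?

In 3 minutes copier 2 does 3/4 of the job, leaving 1/4.
Copier 2 and copier 3 together work at 17/52 per minute, so finishing takes 1/4 ÷ 17/52 = 13/17 minutes.
Total time = 3 + 13/17 = 64/17 minutes.

64/17 minutes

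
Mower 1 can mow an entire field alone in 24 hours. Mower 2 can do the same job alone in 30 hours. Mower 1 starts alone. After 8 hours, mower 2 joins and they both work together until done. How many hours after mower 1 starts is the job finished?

152/9 hours

In the first 8 hours mower 1 alone does 8/24 = 1/3 of the job, leaving 2/3.
Once everyone is working, combined rate: 1/24 + 1/30 = (5 + 4)/120 = 9/120 = 3/40 per hour.
Remaining 2/3 at 3/40 per hour takes 80/9 hours.
Total from the start = 8 + 80/9 = 152/9 hours.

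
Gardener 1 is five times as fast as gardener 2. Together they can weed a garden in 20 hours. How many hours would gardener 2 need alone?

120 hours

Let gardener 2's rate be r; then gardener 1's rate is 5r, so together (5 + 1)r = 6r = 1/20.
Thus r = 1/120 per hour.
Gardener 2 alone: 120 hours; gardener 1 alone: 24 hours.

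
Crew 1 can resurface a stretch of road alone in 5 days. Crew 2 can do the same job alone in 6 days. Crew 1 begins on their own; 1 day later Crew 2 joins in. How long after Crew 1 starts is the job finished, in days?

In the first 1 day Crew 1 alone does 1/5 of the job, leaving 4/5.
Once everyone is working, combined rate: 1/5 + 1/6 = (6 + 5)/30 = 11/30 per day.
Remaining 4/5 at 11/30 per day takes 24/11 days.
Total from the start = 1 + 24/11 = 35/11 days.

35/11 days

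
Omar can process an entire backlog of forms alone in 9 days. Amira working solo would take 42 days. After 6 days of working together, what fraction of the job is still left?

Combined rate: 1/9 + 1/42 = (14 + 3)/126 = 17/126 per day.
In 6 days they complete 6·17/126 = 17/21 of the job.
So 4/21 remains.

4/21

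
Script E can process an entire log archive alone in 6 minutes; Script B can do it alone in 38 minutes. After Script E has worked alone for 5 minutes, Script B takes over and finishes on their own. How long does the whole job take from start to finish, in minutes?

34/3 minutes

In 5 minutes Script E does 5/6 of the job, leaving 1/6.
Script B works at 1/38 per minute, so finishing takes 1/6 ÷ 1/38 = 19/3 minutes.
Total time = 5 + 19/3 = 34/3 minutes.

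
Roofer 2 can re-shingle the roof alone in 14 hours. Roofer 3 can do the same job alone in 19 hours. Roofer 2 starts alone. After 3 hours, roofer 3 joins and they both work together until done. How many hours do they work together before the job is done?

19/3 hours

In the first 3 hours roofer 2 alone does 3/14 of the job, leaving 11/14.
Once everyone is working, combined rate: 1/14 + 1/19 = (19 + 14)/266 = 33/266 per hour.
Remaining 11/14 at 33/266 per hour takes 19/3 hours.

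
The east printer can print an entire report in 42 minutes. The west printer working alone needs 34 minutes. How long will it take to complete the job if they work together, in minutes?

357/19 minutes

With two workers the combined time is the product over the sum: 42·34/(42+34) = 1428/76 = 357/19 minutes.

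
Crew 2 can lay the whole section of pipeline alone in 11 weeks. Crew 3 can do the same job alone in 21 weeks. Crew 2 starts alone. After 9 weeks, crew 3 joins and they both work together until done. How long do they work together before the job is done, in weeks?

In the first 9 weeks crew 2 alone does 9/11 of the job, leaving 2/11.
Once everyone is working, combined rate: 1/11 + 1/21 = (21 + 11)/231 = 32/231 per week.
Remaining 2/11 at 32/231 per week takes 21/16 weeks.

21/16 weeks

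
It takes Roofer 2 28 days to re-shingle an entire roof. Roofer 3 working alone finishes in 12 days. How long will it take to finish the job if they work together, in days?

42/5 days

Combined rate: 1/28 + 1/12 = (3 + 7)/84 = 10/84 = 5/42 per day.
Time = 1 ÷ (5/42) = 42/5 days.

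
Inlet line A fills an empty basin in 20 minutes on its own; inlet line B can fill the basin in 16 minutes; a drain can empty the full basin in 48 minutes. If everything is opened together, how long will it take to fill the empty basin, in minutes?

Net rate = 1/20 + 1/16 − 1/48 = (12 + 15 − 5)/240 = 22/240 = 11/120 per minute.
Filling time = 1 ÷ (11/120) = 120/11 minutes.

120/11 minutes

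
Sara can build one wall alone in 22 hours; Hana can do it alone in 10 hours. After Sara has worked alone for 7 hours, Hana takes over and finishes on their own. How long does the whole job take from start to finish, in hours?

152/11 hours

In 7 hours Sara does 7/22 of the job, leaving 15/22.
Hana works at 1/10 per hour, so finishing takes 15/22 ÷ 1/10 = 75/11 hours.
Total time = 7 + 75/11 = 152/11 hours.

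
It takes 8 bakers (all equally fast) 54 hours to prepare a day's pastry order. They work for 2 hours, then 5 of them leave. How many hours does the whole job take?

One baker does 1/432 of the job per hour.
After 2 hours with 8 bakers, 1/27 is done (26/27 left).
With 3 bakers the rate is 3/432 = 1/144, so the rest takes 26/27 ÷ 1/144 = 416/3 hours.
Total = 2 + 416/3 = 422/3 hours.

422/3 hours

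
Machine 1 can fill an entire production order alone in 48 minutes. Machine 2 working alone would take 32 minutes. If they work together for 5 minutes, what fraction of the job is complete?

25/96

Combined rate: 1/48 + 1/32 = (2 + 3)/96 = 5/96 per minute.
In 5 minutes they complete 5·5/96 = 25/96 of the job.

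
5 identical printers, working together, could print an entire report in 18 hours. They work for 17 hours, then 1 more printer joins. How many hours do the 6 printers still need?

5/6 hours

One printer does 1/90 of the job per hour.
After 17 hours with 5 printers, 17/18 is done (1/18 left).
With 6 printers the rate is 6/90 = 1/15, so the rest takes 1/18 ÷ 1/15 = 5/6 hours.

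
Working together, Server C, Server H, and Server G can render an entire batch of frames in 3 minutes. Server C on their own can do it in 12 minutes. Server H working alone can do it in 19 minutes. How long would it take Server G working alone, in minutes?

76/15 minutes

Combined rate is 1/3 per minute.
Known contribution: 1/12 + 1/19 = (19 + 12)/228 = 31/228 per minute.
So Server G's rate is 1/3 − 31/228 = 15/76, meaning 76/15 minutes alone.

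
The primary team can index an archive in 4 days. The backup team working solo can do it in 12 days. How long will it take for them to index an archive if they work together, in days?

3 days

With two workers the combined time is the product over the sum: 4·12/(4+12) = 48/16 = 3 days.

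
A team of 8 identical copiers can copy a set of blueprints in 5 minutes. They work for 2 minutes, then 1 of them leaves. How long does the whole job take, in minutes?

38/7 minutes

One copier does 1/40 of the job per minute.
After 2 minutes with 8 copiers, 2/5 is done (3/5 left).
With 7 copiers the rate is 7/40, so the rest takes 3/5 ÷ 7/40 = 24/7 minutes.
Total = 2 + 24/7 = 38/7 minutes.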